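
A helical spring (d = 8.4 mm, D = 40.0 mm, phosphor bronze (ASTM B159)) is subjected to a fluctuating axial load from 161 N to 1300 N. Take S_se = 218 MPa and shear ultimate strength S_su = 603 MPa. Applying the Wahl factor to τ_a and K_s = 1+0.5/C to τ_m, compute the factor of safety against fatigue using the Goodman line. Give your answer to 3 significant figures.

1.21

C = D/d = 40.0/8.4 = 4.7619; K_W = (4C−1)/(4C−4)+0.615/C = 1.3285; K_s = 1+0.5/C = 1.1050
F_a = (F_max−F_min)/2 = 569.5 N; F_m = (F_max+F_min)/2 = 730.5 N
τ_a = K_W·8F_aD/(πd³) = 1.3285 × 97.871 = 130.02 MPa
τ_m = K_s·8F_mD/(πd³) = 1.1050 × 125.54 = 138.72 MPa
Goodman: 1/n_f = τ_a/S_se + τ_m/S_su = 130.02/218 + 138.72/603 = 0.59644 + 0.23005 = 0.82649
n_f = 1/0.82649 = 1.21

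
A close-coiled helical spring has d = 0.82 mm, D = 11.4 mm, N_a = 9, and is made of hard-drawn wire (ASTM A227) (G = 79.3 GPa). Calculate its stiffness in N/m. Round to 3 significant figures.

336 N/m

k = Gd⁴/(8D³N_a) = (79.3×10³ × 0.82⁴) / (8 × 11.4³ × 9)
  = 35853.3 / 106671 = 0.33611 N/mm = 336.11 N/m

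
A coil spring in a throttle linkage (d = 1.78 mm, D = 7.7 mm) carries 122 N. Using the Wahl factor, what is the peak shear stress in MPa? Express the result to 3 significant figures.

580 MPa

Spring index C = D/d = 7.7/1.78 = 4.3258
K_W = (4C−1)/(4C−4) + 0.615/C = 16.303/13.303 + 0.1422 = 1.3677
τ₀ = 8FD/(πd³) = 8·122·7.7/(π·1.78³) = 7515.2/17.718 = 424.16 MPa
τ_max = K·τ₀ = 1.3677 × 424.16 = 580.11 MPa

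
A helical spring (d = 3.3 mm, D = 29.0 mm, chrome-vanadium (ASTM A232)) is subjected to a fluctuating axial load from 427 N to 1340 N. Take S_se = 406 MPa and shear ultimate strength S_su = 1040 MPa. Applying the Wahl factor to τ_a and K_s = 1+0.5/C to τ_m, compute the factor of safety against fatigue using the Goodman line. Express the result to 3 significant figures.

C = D/d = 29.0/3.3 = 8.7879; K_W = (4C−1)/(4C−4)+0.615/C = 1.1663; K_s = 1+0.5/C = 1.0569
F_a = (F_max−F_min)/2 = 456.5 N; F_m = (F_max+F_min)/2 = 883.5 N
τ_a = K_W·8F_aD/(πd³) = 1.1663 × 938.07 = 1094.1 MPa
τ_m = K_s·8F_mD/(πd³) = 1.0569 × 1815.5 = 1918.8 MPa
Goodman: 1/n_f = τ_a/S_se + τ_m/S_su = 1094.1/406 + 1918.8/1040 = 2.69474 + 1.84502 = 4.5398
n_f = 1/4.5398 = 0.2203

0.220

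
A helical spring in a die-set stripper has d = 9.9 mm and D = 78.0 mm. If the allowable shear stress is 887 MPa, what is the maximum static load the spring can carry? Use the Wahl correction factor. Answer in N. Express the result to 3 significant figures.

C = D/d = 78.0/9.9 = 7.8788
K_W = (4C−1)/(4C−4) + 0.615/C = 30.515/27.515 + 0.0781 = 1.1871
τ_max = K·8FD/(πd³) → F_max = τ_allow·πd³/(8DK)
F_max = 887·π·9.9³/(8·78.0·1.1871) = 2.7038e+06/740.74 = 3650.2 N

3650 N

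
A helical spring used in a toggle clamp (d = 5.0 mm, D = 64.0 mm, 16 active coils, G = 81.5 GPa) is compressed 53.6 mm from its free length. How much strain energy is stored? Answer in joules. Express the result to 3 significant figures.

2.18 J

k = Gd⁴/(8D³N_a) = (81.5×10³)(5.0⁴)/(8·64.0³·16) = 1.5181 N/mm
U = ½kδ² = 0.5 × 1.5181 × 53.6² = 2180.7 N·mm = 2.1807 J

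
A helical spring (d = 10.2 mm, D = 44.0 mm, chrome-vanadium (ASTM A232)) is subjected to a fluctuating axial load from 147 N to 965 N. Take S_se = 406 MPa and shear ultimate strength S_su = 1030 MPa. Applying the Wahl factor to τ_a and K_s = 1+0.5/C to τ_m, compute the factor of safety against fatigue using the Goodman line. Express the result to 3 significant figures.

4.78

C = D/d = 44.0/10.2 = 4.3137; K_W = (4C−1)/(4C−4)+0.615/C = 1.3689; K_s = 1+0.5/C = 1.1159
F_a = (F_max−F_min)/2 = 409 N; F_m = (F_max+F_min)/2 = 556 N
τ_a = K_W·8F_aD/(πd³) = 1.3689 × 43.183 = 59.114 MPa
τ_m = K_s·8F_mD/(πd³) = 1.1159 × 58.704 = 65.508 MPa
Goodman: 1/n_f = τ_a/S_se + τ_m/S_su = 59.114/406 + 65.508/1030 = 0.14560 + 0.06360 = 0.2092
n_f = 1/0.2092 = 4.78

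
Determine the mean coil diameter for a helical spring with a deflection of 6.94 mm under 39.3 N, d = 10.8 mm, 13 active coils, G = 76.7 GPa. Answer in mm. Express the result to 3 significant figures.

121 mm

Required rate k = F/δ = 39.3/6.94 = 5.6628 N/mm
D = (Gd⁴/(8N_a·k))^(1/3) = (76.7×10³·10.8⁴/(8·13·5.6628))^(1/3)
  = (1.77184e+06)^(1/3) = 121.0063 mm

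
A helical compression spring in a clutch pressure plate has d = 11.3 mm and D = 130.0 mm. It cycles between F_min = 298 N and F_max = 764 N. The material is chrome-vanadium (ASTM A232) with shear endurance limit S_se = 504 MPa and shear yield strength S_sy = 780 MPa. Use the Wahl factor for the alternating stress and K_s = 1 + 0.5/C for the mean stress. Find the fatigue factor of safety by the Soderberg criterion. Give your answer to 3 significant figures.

C = D/d = 130.0/11.3 = 11.5044; K_W = (4C−1)/(4C−4)+0.615/C = 1.1249; K_s = 1+0.5/C = 1.0435
F_a = (F_max−F_min)/2 = 233 N; F_m = (F_max+F_min)/2 = 531 N
τ_a = K_W·8F_aD/(πd³) = 1.1249 × 53.457 = 60.131 MPa
τ_m = K_s·8F_mD/(πd³) = 1.0435 × 121.83 = 127.12 MPa
Soderberg: 1/n_f = τ_a/S_se + τ_m/S_sy = 60.131/504 + 127.12/780 = 0.11931 + 0.16298 = 0.28228
n_f = 1/0.28228 = 3.543

3.54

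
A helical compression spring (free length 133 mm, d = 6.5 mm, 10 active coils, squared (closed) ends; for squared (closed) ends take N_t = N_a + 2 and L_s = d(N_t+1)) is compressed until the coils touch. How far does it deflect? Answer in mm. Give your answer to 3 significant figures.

N_t = 12; L_s = 6.5·13 = 84.5 mm
δ_solid = L₀ − L_s = 133 − 84.5 = 48.5 mm

48.5 mm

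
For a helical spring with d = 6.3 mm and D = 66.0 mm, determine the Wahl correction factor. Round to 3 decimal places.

C = D/d = 66.0/6.3 = 10.4762
K_W = (4C−1)/(4C−4) + 0.615/C = 40.905/37.905 + 0.0587 = 1.1379

1.138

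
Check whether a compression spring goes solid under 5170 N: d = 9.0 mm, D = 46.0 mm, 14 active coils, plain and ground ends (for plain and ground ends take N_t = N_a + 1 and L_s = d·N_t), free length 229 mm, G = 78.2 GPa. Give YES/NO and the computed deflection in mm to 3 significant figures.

k = Gd⁴/(8D³N_a) = (78.2×10³)(9.0⁴)/(8·46.0³·14) = 47.064 N/mm
N_t = 15; L_s = 9.0·15 = 135 mm; δ_solid = L₀ − L_s = 229 − 135 = 94 mm
δ = F/k = 5170/47.064 = 109.85 mm
δ ≥ δ_solid → spring goes solid

YES, δ = 110 mm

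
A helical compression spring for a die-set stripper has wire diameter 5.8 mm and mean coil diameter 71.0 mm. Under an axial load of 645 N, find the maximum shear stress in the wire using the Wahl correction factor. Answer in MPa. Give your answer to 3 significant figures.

668 MPa

Spring index C = D/d = 71.0/5.8 = 12.2414
K_W = (4C−1)/(4C−4) + 0.615/C = 47.966/44.966 + 0.0502 = 1.1170
τ₀ = 8FD/(πd³) = 8·645·71.0/(π·5.8³) = 366360/612.96 = 597.69 MPa
τ_max = K·τ₀ = 1.1170 × 597.69 = 667.59 MPa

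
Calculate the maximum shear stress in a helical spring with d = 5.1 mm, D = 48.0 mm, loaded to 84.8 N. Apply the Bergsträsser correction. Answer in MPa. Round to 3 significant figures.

89.4 MPa

Spring index C = D/d = 48.0/5.1 = 9.4118
K_B = (4C+2)/(4C−3) = 39.647/34.647 = 1.1443
τ₀ = 8FD/(πd³) = 8·84.8·48.0/(π·5.1³) = 32563.2/416.74 = 78.139 MPa
τ_max = K·τ₀ = 1.1443 × 78.139 = 89.415 MPa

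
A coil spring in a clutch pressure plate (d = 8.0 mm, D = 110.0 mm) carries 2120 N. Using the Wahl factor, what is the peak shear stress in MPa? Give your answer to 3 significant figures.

1280 MPa

Spring index C = D/d = 110.0/8.0 = 13.7500
K_W = (4C−1)/(4C−4) + 0.615/C = 54.000/51.000 + 0.0447 = 1.1036
τ₀ = 8FD/(πd³) = 8·2120·110.0/(π·8.0³) = 1.8656e+06/1608.5 = 1159.8 MPa
τ_max = K·τ₀ = 1.1036 × 1159.8 = 1279.9 MPa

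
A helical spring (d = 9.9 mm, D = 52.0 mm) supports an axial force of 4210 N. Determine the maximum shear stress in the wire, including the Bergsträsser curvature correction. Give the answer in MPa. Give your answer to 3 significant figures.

Spring index C = D/d = 52.0/9.9 = 5.2525
K_B = (4C+2)/(4C−3) = 23.010/18.010 = 1.2776
τ₀ = 8FD/(πd³) = 8·4210·52.0/(π·9.9³) = 1.75136e+06/3048.3 = 574.54 MPa
τ_max = K·τ₀ = 1.2776 × 574.54 = 734.04 MPa

734 MPa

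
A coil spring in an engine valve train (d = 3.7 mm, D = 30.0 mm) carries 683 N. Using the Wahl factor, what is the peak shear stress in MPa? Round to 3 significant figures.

1220 MPa

Spring index C = D/d = 30.0/3.7 = 8.1081
K_W = (4C−1)/(4C−4) + 0.615/C = 31.432/28.432 + 0.0759 = 1.1814
τ₀ = 8FD/(πd³) = 8·683·30.0/(π·3.7³) = 163920/159.13 = 1030.1 MPa
τ_max = K·τ₀ = 1.1814 × 1030.1 = 1216.9 MPa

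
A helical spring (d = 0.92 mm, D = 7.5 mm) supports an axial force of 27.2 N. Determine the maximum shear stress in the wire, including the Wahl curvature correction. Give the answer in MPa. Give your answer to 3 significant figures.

Spring index C = D/d = 7.5/0.92 = 8.1522
K_W = (4C−1)/(4C−4) + 0.615/C = 31.609/28.609 + 0.0754 = 1.1803
τ₀ = 8FD/(πd³) = 8·27.2·7.5/(π·0.92³) = 1632/2.4463 = 667.12 MPa
τ_max = K·τ₀ = 1.1803 × 667.12 = 787.41 MPa

787 MPa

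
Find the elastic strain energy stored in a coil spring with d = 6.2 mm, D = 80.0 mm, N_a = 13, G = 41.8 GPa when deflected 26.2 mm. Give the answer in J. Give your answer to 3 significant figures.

0.398 J

k = Gd⁴/(8D³N_a) = (41.8×10³)(6.2⁴)/(8·80.0³·13) = 1.16 N/mm
U = ½kδ² = 0.5 × 1.16 × 26.2² = 398.12 N·mm = 0.39812 J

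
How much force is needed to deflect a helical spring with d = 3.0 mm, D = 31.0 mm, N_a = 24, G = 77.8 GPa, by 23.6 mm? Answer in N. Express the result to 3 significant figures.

26.0 N

k = Gd⁴/(8D³N_a) = (77.8×10³)(3.0⁴)/(8·31.0³·24) = 1.1017 N/mm
F = k·δ = 1.1017 × 23.6 = 26.001 N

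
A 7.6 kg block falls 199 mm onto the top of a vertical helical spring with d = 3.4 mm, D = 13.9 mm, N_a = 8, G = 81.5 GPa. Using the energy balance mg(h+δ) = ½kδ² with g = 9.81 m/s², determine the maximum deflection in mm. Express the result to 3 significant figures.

22.8 mm

k = Gd⁴/(8D³N_a) = (81.5×10³)(3.4⁴)/(8·13.9³·8) = 63.365 N/mm
W = mg = 7.6 × 9.81 = 74.556 N
½kδ² − Wδ − Wh = 0 → δ = (W + √(W² + 2kWh))/k
δ = (74.556 + √(5558.6 + 1.88025e+06))/63.365 = (74.556 + 1373.2)/63.365 = 22.849 mm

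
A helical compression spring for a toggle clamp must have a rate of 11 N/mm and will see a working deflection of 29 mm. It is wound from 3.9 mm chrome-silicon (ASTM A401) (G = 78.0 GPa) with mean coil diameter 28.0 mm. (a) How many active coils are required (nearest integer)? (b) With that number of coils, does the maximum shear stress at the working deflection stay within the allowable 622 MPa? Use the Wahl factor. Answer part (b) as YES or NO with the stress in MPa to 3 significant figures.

N_a = Gd⁴/(8D³k) = (78.0×10³)(3.9⁴)/(8·28.0³·11) = 9.341 → N_a = 9
Actual rate k = Gd⁴/(8D³·9) = 11.417 N/mm
Working load F = kδ = 11.417·29 = 331.09 N
C = 28.0/3.9 = 7.1795; K_W = (4C−1)/(4C−4)+0.615/C = 1.2070
τ_max = K_W·8FD/(πd³) = 1.2070·397.97 = 480.36 MPa
τ_max ≤ 622 MPa → acceptable

(a) 9 coils; (b) YES, τ_max = 480 MPa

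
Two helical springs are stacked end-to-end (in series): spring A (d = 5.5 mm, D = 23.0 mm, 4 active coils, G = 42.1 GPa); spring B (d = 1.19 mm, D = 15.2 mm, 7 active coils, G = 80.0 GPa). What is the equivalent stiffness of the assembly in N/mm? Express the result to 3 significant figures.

0.809 N/mm

k_A = Gd⁴/(8D³N_a) = (42.1×10³)(5.5⁴)/(8·23.0³·4) = 98.946 N/mm
k_B = Gd⁴/(8D³N_a) = (80.0×10³)(1.19⁴)/(8·15.2³·7) = 0.81575 N/mm
Series: 1/k_eq = 1/98.946 + 1/0.81575 = 1.236; k_eq = 0.80908 N/mm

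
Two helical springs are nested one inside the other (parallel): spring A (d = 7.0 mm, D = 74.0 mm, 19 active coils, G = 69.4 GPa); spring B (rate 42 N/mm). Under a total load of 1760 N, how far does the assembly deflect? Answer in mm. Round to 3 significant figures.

39.4 mm

k_A = Gd⁴/(8D³N_a) = (69.4×10³)(7.0⁴)/(8·74.0³·19) = 2.7053 N/mm
Parallel: k_eq = 2.7053 + 42 = 44.705 N/mm
δ = F/k_eq = 1760/44.705 = 39.369 mm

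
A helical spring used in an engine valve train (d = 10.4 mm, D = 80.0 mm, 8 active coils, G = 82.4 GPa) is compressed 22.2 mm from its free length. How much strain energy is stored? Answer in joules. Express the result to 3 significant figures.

k = Gd⁴/(8D³N_a) = (82.4×10³)(10.4⁴)/(8·80.0³·8) = 29.418 N/mm
U = ½kδ² = 0.5 × 29.418 × 22.2² = 7249.1 N·mm = 7.2491 J

7.25 J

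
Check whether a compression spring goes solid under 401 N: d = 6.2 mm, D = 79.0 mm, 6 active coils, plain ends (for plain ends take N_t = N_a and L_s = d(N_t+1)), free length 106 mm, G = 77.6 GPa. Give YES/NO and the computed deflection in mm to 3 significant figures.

YES, δ = 82.8 mm

k = Gd⁴/(8D³N_a) = (77.6×10³)(6.2⁴)/(8·79.0³·6) = 4.8451 N/mm
N_t = 6; L_s = 6.2·7 = 43.4 mm; δ_solid = L₀ − L_s = 106 − 43.4 = 62.6 mm
δ = F/k = 401/4.8451 = 82.763 mm
δ ≥ δ_solid → spring goes solid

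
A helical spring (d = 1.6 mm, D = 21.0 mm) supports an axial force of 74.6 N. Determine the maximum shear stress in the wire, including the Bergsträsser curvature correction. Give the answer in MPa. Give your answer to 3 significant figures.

1070 MPa

Spring index C = D/d = 21.0/1.6 = 13.1250
K_B = (4C+2)/(4C−3) = 54.500/49.500 = 1.1010
τ₀ = 8FD/(πd³) = 8·74.6·21.0/(π·1.6³) = 12532.8/12.868 = 973.95 MPa
τ_max = K·τ₀ = 1.1010 × 973.95 = 1072.3 MPa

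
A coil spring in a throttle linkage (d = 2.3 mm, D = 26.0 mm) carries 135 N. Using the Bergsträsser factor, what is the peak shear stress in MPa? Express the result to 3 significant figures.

822 MPa

Spring index C = D/d = 26.0/2.3 = 11.3043
K_B = (4C+2)/(4C−3) = 47.217/42.217 = 1.1184
τ₀ = 8FD/(πd³) = 8·135·26.0/(π·2.3³) = 28080/38.224 = 734.62 MPa
τ_max = K·τ₀ = 1.1184 × 734.62 = 821.63 MPa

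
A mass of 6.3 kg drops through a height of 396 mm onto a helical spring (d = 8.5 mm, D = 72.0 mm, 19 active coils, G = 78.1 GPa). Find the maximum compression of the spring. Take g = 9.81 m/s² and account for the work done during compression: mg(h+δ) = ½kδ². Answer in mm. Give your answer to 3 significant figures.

k = Gd⁴/(8D³N_a) = (78.1×10³)(8.5⁴)/(8·72.0³·19) = 7.186 N/mm
W = mg = 6.3 × 9.81 = 61.803 N
½kδ² − Wδ − Wh = 0 → δ = (W + √(W² + 2kWh))/k
δ = (61.803 + √(3819.6 + 351739))/7.186 = (61.803 + 596.29)/7.186 = 91.58 mm

91.6 mm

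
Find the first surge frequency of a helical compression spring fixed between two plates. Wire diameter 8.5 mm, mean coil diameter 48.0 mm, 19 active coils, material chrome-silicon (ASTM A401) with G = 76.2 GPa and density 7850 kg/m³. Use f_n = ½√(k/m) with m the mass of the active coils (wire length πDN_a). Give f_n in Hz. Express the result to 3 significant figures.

68.1 Hz

k = Gd⁴/(8D³N_a) = (76.2×10³)(8.5⁴)/(8·48.0³·19) = 23.663 N/mm = 23663 N/m
Wire length L = πDN_a = π·48.0·19 = 2865.1 mm
m = ρ·(πd²/4)·L = 7850 × 56.745×10⁻⁶ m² × 2.8651 m = 1.2763 kg
f_n = ½√(k/m) = 0.5·√(23663/1.2763) = 0.5·√(18540) = 68.082 Hz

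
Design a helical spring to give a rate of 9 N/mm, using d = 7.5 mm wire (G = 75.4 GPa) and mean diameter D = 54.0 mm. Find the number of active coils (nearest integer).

N_a = Gd⁴/(8D³k) = (75.4×10³ × 7.5⁴)/(8 × 54.0³ × 9)
    = 2.3857e+08 / 1.13374e+07 = 21.04 → 21 coils

21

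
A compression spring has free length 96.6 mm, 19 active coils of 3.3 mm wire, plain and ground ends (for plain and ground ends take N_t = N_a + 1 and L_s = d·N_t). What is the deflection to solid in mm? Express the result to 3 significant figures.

30.6 mm

N_t = 20; L_s = 3.3·20 = 66 mm
δ_solid = L₀ − L_s = 96.6 − 66 = 30.6 mm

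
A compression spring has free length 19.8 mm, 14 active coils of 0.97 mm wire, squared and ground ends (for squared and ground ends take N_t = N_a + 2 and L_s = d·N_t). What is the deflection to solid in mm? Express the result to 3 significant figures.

4.28 mm

N_t = 16; L_s = 0.97·16 = 15.52 mm
δ_solid = L₀ − L_s = 19.8 − 15.52 = 4.28 mm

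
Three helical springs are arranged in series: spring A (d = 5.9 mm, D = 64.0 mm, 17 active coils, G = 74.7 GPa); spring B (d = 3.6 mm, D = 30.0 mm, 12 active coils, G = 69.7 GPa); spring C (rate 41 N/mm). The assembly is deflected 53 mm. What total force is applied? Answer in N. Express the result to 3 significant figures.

k_A = Gd⁴/(8D³N_a) = (74.7×10³)(5.9⁴)/(8·64.0³·17) = 2.5389 N/mm
k_B = Gd⁴/(8D³N_a) = (69.7×10³)(3.6⁴)/(8·30.0³·12) = 4.5166 N/mm
Series: 1/k_eq = 1/2.5389 + 1/4.5166 + 1/41 = 0.63967; k_eq = 1.5633 N/mm
F = k_eq·δ = 1.5633·53 = 82.856 N

82.9 N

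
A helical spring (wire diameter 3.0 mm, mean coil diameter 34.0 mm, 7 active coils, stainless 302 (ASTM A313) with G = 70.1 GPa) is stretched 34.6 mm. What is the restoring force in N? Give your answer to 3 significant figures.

k = Gd⁴/(8D³N_a) = (70.1×10³)(3.0⁴)/(8·34.0³·7) = 2.5798 N/mm
F = k·δ = 2.5798 × 34.6 = 89.259 N

89.3 N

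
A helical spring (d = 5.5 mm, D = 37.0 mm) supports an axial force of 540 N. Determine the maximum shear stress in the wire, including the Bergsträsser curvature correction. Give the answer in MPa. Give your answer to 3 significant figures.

Spring index C = D/d = 37.0/5.5 = 6.7273
K_B = (4C+2)/(4C−3) = 28.909/23.909 = 1.2091
τ₀ = 8FD/(πd³) = 8·540·37.0/(π·5.5³) = 159840/522.68 = 305.81 MPa
τ_max = K·τ₀ = 1.2091 × 305.81 = 369.76 MPa

370 MPa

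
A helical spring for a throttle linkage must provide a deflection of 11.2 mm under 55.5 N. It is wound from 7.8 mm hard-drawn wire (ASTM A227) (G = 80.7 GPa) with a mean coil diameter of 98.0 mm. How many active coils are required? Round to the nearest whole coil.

8

Required rate k = F/δ = 55.5/11.2 = 4.9554 N/mm
N_a = Gd⁴/(8D³k) = (80.7×10³ × 7.8⁴)/(8 × 98.0³ × 4.9554)
    = 2.98712e+08 / 3.73115e+07 = 8.006 → 8 coils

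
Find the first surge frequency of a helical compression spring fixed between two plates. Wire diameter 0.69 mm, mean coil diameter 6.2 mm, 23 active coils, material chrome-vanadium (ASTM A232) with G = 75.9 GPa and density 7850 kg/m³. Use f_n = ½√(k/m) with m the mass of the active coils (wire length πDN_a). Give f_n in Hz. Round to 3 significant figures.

273 Hz

k = Gd⁴/(8D³N_a) = (75.9×10³)(0.69⁴)/(8·6.2³·23) = 0.39232 N/mm = 392.32 N/m
Wire length L = πDN_a = π·6.2·23 = 447.99 mm
m = ρ·(πd²/4)·L = 7850 × 0.37393×10⁻⁶ m² × 0.44799 m = 0.001315 kg
f_n = ½√(k/m) = 0.5·√(392.32/0.001315) = 0.5·√(2.9834e+05) = 273.1 Hz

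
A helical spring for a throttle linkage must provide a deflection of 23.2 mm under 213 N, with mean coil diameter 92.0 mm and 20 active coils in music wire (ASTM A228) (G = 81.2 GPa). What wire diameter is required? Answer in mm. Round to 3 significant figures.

10.9 mm

Required rate k = F/δ = 213/23.2 = 9.181 N/mm
d = (8D³N_a·k / G)^(1/4) = (8·92.0³·20·9.181 / (81.2×10³))^0.25
  = (14087)^0.25 = 10.8944 mm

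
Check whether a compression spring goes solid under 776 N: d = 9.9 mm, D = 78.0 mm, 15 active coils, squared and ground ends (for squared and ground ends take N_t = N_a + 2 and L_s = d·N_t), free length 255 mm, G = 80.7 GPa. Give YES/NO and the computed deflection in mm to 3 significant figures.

k = Gd⁴/(8D³N_a) = (80.7×10³)(9.9⁴)/(8·78.0³·15) = 13.613 N/mm
N_t = 17; L_s = 9.9·17 = 168.3 mm; δ_solid = L₀ − L_s = 255 − 168.3 = 86.7 mm
δ = F/k = 776/13.613 = 57.005 mm
δ < δ_solid → spring does not go solid

NO, δ = 57.0 mm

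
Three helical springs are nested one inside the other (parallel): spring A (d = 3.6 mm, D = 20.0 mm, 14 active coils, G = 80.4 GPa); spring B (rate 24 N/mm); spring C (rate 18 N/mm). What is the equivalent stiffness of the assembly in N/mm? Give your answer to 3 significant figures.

57.1 N/mm

k_A = Gd⁴/(8D³N_a) = (80.4×10³)(3.6⁴)/(8·20.0³·14) = 15.072 N/mm
Parallel: k_eq = 15.072 + 24 + 18 = 57.072 N/mm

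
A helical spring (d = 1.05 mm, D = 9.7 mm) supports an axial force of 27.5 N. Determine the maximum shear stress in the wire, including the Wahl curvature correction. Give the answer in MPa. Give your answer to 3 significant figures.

Spring index C = D/d = 9.7/1.05 = 9.2381
K_W = (4C−1)/(4C−4) + 0.615/C = 35.952/32.952 + 0.0666 = 1.1576
τ₀ = 8FD/(πd³) = 8·27.5·9.7/(π·1.05³) = 2134/3.6368 = 586.78 MPa
τ_max = K·τ₀ = 1.1576 × 586.78 = 679.27 MPa

679 MPa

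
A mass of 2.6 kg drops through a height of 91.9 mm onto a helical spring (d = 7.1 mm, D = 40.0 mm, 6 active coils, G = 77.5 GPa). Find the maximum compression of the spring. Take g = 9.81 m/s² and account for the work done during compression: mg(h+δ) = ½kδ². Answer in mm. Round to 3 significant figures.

k = Gd⁴/(8D³N_a) = (77.5×10³)(7.1⁴)/(8·40.0³·6) = 64.108 N/mm
W = mg = 2.6 × 9.81 = 25.506 N
½kδ² − Wδ − Wh = 0 → δ = (W + √(W² + 2kWh))/k
δ = (25.506 + √(650.56 + 300540))/64.108 = (25.506 + 548.81)/64.108 = 8.9585 mm

8.96 mm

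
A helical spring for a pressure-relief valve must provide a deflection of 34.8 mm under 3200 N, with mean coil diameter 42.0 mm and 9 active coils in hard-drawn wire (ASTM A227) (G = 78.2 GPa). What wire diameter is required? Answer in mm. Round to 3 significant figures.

Required rate k = F/δ = 3200/34.8 = 91.954 N/mm
d = (8D³N_a·k / G)^(1/4) = (8·42.0³·9·91.954 / (78.2×10³))^0.25
  = (6272.6)^0.25 = 8.8994 mm

8.90 mm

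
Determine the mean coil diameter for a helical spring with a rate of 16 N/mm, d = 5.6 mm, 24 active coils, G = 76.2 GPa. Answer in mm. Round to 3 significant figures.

D = (Gd⁴/(8N_a·k))^(1/3) = (76.2×10³·5.6⁴/(8·24·16))^(1/3)
  = (24394.2)^(1/3) = 29.0020 mm

29.0 mm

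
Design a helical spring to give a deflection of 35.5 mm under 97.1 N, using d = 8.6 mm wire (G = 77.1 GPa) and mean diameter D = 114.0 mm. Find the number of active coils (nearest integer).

Required rate k = F/δ = 97.1/35.5 = 2.7352 N/mm
N_a = Gd⁴/(8D³k) = (77.1×10³ × 8.6⁴)/(8 × 114.0³ × 2.7352)
    = 4.21743e+08 / 3.24187e+07 = 13.01 → 13 coils

13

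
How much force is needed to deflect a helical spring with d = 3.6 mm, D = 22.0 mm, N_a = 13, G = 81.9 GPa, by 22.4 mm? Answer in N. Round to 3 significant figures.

278 N

k = Gd⁴/(8D³N_a) = (81.9×10³)(3.6⁴)/(8·22.0³·13) = 12.422 N/mm
F = k·δ = 12.422 × 22.4 = 278.25 N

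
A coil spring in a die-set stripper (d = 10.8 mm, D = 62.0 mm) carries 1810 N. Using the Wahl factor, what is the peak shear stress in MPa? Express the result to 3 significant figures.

287 MPa

Spring index C = D/d = 62.0/10.8 = 5.7407
K_W = (4C−1)/(4C−4) + 0.615/C = 21.963/18.963 + 0.1071 = 1.2653
τ₀ = 8FD/(πd³) = 8·1810·62.0/(π·10.8³) = 897760/3957.5 = 226.85 MPa
τ_max = K·τ₀ = 1.2653 × 226.85 = 287.04 MPa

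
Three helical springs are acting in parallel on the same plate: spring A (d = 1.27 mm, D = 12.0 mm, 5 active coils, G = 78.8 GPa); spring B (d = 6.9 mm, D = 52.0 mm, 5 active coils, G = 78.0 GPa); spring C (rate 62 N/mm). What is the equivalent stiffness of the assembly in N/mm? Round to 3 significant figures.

96.4 N/mm

k_A = Gd⁴/(8D³N_a) = (78.8×10³)(1.27⁴)/(8·12.0³·5) = 2.9658 N/mm
k_B = Gd⁴/(8D³N_a) = (78.0×10³)(6.9⁴)/(8·52.0³·5) = 31.436 N/mm
Parallel: k_eq = 2.9658 + 31.436 + 62 = 96.401 N/mm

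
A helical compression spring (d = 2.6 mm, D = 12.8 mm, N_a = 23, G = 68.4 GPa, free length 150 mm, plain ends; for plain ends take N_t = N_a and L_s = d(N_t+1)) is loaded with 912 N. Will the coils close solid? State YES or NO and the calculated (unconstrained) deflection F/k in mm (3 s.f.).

YES, δ = 113 mm

k = Gd⁴/(8D³N_a) = (68.4×10³)(2.6⁴)/(8·12.8³·23) = 8.1003 N/mm
N_t = 23; L_s = 2.6·24 = 62.4 mm; δ_solid = L₀ − L_s = 150 − 62.4 = 87.6 mm
δ = F/k = 912/8.1003 = 112.59 mm
δ ≥ δ_solid → spring goes solid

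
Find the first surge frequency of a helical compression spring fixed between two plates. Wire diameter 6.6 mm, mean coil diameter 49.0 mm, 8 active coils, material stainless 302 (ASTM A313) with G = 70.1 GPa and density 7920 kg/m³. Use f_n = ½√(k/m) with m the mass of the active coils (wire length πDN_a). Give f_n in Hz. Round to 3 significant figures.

k = Gd⁴/(8D³N_a) = (70.1×10³)(6.6⁴)/(8·49.0³·8) = 17.665 N/mm = 17665 N/m
Wire length L = πDN_a = π·49.0·8 = 1231.5 mm
m = ρ·(πd²/4)·L = 7920 × 34.212×10⁻⁶ m² × 1.2315 m = 0.33369 kg
f_n = ½√(k/m) = 0.5·√(17665/0.33369) = 0.5·√(52940) = 115.04 Hz

115 Hz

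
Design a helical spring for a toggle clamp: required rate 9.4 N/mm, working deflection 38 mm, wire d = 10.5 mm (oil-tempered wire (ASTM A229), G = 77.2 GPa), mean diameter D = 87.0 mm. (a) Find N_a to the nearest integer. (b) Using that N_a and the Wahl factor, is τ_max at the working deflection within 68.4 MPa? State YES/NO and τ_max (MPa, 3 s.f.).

(a) 19 coils; (b) NO, τ_max = 80.3 MPa

N_a = Gd⁴/(8D³k) = (77.2×10³)(10.5⁴)/(8·87.0³·9.4) = 18.95 → N_a = 19
Actual rate k = Gd⁴/(8D³·19) = 9.375 N/mm
Working load F = kδ = 9.375·38 = 356.25 N
C = 87.0/10.5 = 8.2857; K_W = (4C−1)/(4C−4)+0.615/C = 1.1772
τ_max = K_W·8FD/(πd³) = 1.1772·68.179 = 80.258 MPa
τ_max > 68.4 MPa → exceeds allowable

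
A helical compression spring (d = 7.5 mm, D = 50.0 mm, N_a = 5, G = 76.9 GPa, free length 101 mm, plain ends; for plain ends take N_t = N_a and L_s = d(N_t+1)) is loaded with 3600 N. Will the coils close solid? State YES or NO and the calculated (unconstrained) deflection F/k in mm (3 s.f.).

k = Gd⁴/(8D³N_a) = (76.9×10³)(7.5⁴)/(8·50.0³·5) = 48.663 N/mm
N_t = 5; L_s = 7.5·6 = 45 mm; δ_solid = L₀ − L_s = 101 − 45 = 56 mm
δ = F/k = 3600/48.663 = 73.978 mm
δ ≥ δ_solid → spring goes solid

YES, δ = 74.0 mm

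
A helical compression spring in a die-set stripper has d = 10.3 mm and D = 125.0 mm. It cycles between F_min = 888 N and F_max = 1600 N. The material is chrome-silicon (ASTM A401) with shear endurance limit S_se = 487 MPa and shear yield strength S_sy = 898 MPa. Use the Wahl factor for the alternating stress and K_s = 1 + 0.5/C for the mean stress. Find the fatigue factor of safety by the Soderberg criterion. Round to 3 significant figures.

C = D/d = 125.0/10.3 = 12.1359; K_W = (4C−1)/(4C−4)+0.615/C = 1.1180; K_s = 1+0.5/C = 1.0412
F_a = (F_max−F_min)/2 = 356 N; F_m = (F_max+F_min)/2 = 1244 N
τ_a = K_W·8F_aD/(πd³) = 1.1180 × 103.7 = 115.94 MPa
τ_m = K_s·8F_mD/(πd³) = 1.0412 × 362.38 = 377.31 MPa
Soderberg: 1/n_f = τ_a/S_se + τ_m/S_sy = 115.94/487 + 377.31/898 = 0.23807 + 0.42016 = 0.65824
n_f = 1/0.65824 = 1.519

1.52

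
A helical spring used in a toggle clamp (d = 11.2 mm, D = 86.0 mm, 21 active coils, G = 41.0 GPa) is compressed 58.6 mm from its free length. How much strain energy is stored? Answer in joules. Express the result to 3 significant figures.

10.4 J

k = Gd⁴/(8D³N_a) = (41.0×10³)(11.2⁴)/(8·86.0³·21) = 6.0374 N/mm
U = ½kδ² = 0.5 × 6.0374 × 58.6² = 10366 N·mm = 10.366 J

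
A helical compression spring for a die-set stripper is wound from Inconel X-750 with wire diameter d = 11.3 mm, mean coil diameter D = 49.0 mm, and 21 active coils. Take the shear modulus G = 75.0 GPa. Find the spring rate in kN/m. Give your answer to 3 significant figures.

k = Gd⁴/(8D³N_a) = (75.0×10³ × 11.3⁴) / (8 × 49.0³ × 21)
  = 1.22286e+09 / 1.9765e+07 = 61.87 N/mm

61.9 kN/m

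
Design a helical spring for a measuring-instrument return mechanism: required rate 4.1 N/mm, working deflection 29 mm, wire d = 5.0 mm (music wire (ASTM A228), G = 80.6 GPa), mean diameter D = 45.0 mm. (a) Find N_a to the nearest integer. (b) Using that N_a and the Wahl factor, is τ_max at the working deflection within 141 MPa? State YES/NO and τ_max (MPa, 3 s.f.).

(a) 17 coils; (b) YES, τ_max = 126 MPa

N_a = Gd⁴/(8D³k) = (80.6×10³)(5.0⁴)/(8·45.0³·4.1) = 16.85 → N_a = 17
Actual rate k = Gd⁴/(8D³·17) = 4.0648 N/mm
Working load F = kδ = 4.0648·29 = 117.88 N
C = 45.0/5.0 = 9.0000; K_W = (4C−1)/(4C−4)+0.615/C = 1.1621
τ_max = K_W·8FD/(πd³) = 1.1621·108.06 = 125.58 MPa
τ_max ≤ 141 MPa → acceptable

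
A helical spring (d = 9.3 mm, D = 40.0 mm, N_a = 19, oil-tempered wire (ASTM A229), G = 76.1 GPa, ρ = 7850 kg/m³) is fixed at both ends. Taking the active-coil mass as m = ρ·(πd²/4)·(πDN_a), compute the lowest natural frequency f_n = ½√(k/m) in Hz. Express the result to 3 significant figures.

107 Hz

k = Gd⁴/(8D³N_a) = (76.1×10³)(9.3⁴)/(8·40.0³·19) = 58.518 N/mm = 58518 N/m
Wire length L = πDN_a = π·40.0·19 = 2387.6 mm
m = ρ·(πd²/4)·L = 7850 × 67.929×10⁻⁶ m² × 2.3876 m = 1.2732 kg
f_n = ½√(k/m) = 0.5·√(58518/1.2732) = 0.5·√(45963) = 107.19 Hz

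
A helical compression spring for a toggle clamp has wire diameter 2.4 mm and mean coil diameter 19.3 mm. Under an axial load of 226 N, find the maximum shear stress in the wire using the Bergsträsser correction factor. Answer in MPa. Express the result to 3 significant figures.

941 MPa

Spring index C = D/d = 19.3/2.4 = 8.0417
K_B = (4C+2)/(4C−3) = 34.167/29.167 = 1.1714
τ₀ = 8FD/(πd³) = 8·226·19.3/(π·2.4³) = 34894.4/43.429 = 803.47 MPa
τ_max = K·τ₀ = 1.1714 × 803.47 = 941.21 MPa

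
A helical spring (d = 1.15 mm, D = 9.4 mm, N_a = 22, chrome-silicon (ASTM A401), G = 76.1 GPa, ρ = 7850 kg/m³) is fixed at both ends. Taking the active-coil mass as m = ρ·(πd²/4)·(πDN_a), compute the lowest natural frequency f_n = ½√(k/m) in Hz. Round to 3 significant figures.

207 Hz

k = Gd⁴/(8D³N_a) = (76.1×10³)(1.15⁴)/(8·9.4³·22) = 0.9105 N/mm = 910.5 N/m
Wire length L = πDN_a = π·9.4·22 = 649.68 mm
m = ρ·(πd²/4)·L = 7850 × 1.0387×10⁻⁶ m² × 0.64968 m = 0.0052973 kg
f_n = ½√(k/m) = 0.5·√(910.5/0.0052973) = 0.5·√(1.7188e+05) = 207.29 Hz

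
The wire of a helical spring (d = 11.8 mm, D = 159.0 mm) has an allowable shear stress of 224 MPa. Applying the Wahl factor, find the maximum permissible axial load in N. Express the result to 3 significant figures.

C = D/d = 159.0/11.8 = 13.4746
K_W = (4C−1)/(4C−4) + 0.615/C = 52.898/49.898 + 0.0456 = 1.1058
τ_max = K·8FD/(πd³) → F_max = τ_allow·πd³/(8DK)
F_max = 224·π·11.8³/(8·159.0·1.1058) = 1.1562e+06/1406.5 = 822.04 N

822 N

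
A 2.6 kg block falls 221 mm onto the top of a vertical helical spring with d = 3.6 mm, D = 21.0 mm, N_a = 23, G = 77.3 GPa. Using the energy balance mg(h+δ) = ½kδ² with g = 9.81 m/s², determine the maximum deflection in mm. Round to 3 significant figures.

42.0 mm

k = Gd⁴/(8D³N_a) = (77.3×10³)(3.6⁴)/(8·21.0³·23) = 7.6193 N/mm
W = mg = 2.6 × 9.81 = 25.506 N
½kδ² − Wδ − Wh = 0 → δ = (W + √(W² + 2kWh))/k
δ = (25.506 + √(650.56 + 85897.1))/7.6193 = (25.506 + 294.19)/7.6193 = 41.959 mm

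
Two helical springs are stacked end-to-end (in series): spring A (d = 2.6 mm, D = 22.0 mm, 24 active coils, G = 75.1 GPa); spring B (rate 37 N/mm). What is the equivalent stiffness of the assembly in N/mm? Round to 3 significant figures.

1.61 N/mm

k_A = Gd⁴/(8D³N_a) = (75.1×10³)(2.6⁴)/(8·22.0³·24) = 1.6787 N/mm
Series: 1/k_eq = 1/1.6787 + 1/37 = 0.62274; k_eq = 1.6058 N/mm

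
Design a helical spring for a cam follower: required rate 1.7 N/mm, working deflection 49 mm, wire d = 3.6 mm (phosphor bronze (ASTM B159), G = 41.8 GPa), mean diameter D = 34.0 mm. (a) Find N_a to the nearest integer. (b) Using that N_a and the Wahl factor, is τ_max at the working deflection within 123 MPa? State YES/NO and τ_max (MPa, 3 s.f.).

N_a = Gd⁴/(8D³k) = (41.8×10³)(3.6⁴)/(8·34.0³·1.7) = 13.13 → N_a = 13
Actual rate k = Gd⁴/(8D³·13) = 1.7176 N/mm
Working load F = kδ = 1.7176·49 = 84.161 N
C = 34.0/3.6 = 9.4444; K_W = (4C−1)/(4C−4)+0.615/C = 1.1539
τ_max = K_W·8FD/(πd³) = 1.1539·156.18 = 180.22 MPa
τ_max > 123 MPa → exceeds allowable

(a) 13 coils; (b) NO, τ_max = 180 MPa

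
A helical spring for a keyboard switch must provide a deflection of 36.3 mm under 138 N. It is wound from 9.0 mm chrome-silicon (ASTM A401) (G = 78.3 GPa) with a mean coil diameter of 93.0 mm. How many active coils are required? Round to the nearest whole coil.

Required rate k = F/δ = 138/36.3 = 3.8017 N/mm
N_a = Gd⁴/(8D³k) = (78.3×10³ × 9.0⁴)/(8 × 93.0³ × 3.8017)
    = 5.13726e+08 / 2.44631e+07 = 21 → 21 coils

21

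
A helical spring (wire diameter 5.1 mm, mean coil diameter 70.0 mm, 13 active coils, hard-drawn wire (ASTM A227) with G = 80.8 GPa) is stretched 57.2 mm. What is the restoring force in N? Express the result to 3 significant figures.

k = Gd⁴/(8D³N_a) = (80.8×10³)(5.1⁴)/(8·70.0³·13) = 1.5324 N/mm
F = k·δ = 1.5324 × 57.2 = 87.652 N

87.7 N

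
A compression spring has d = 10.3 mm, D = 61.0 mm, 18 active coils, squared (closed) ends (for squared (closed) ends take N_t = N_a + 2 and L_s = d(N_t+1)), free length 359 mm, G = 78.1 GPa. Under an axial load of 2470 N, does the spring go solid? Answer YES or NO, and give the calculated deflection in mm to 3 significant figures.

NO, δ = 91.8 mm

k = Gd⁴/(8D³N_a) = (78.1×10³)(10.3⁴)/(8·61.0³·18) = 26.894 N/mm
N_t = 20; L_s = 10.3·21 = 216.3 mm; δ_solid = L₀ − L_s = 359 − 216.3 = 142.7 mm
δ = F/k = 2470/26.894 = 91.844 mm
δ < δ_solid → spring does not go solid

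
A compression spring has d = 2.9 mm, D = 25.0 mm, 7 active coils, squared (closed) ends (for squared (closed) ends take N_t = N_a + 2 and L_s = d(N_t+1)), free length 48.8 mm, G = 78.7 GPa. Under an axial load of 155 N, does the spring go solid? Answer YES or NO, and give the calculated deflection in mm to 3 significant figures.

YES, δ = 24.4 mm

k = Gd⁴/(8D³N_a) = (78.7×10³)(2.9⁴)/(8·25.0³·7) = 6.3615 N/mm
N_t = 9; L_s = 2.9·10 = 29 mm; δ_solid = L₀ − L_s = 48.8 − 29 = 19.8 mm
δ = F/k = 155/6.3615 = 24.365 mm
δ ≥ δ_solid → spring goes solid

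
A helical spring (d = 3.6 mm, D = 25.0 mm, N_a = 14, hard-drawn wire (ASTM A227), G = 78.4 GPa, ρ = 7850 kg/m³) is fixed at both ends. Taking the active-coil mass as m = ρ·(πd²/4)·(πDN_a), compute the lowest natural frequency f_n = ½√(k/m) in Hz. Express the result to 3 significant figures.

146 Hz

k = Gd⁴/(8D³N_a) = (78.4×10³)(3.6⁴)/(8·25.0³·14) = 7.5247 N/mm = 7524.7 N/m
Wire length L = πDN_a = π·25.0·14 = 1099.6 mm
m = ρ·(πd²/4)·L = 7850 × 10.179×10⁻⁶ m² × 1.0996 m = 0.087858 kg
f_n = ½√(k/m) = 0.5·√(7524.7/0.087858) = 0.5·√(85646) = 146.33 Hz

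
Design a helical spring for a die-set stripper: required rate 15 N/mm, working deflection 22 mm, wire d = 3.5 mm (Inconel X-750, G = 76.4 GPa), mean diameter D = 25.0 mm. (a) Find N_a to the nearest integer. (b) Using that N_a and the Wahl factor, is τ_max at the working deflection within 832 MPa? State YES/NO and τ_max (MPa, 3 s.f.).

(a) 6 coils; (b) YES, τ_max = 603 MPa

N_a = Gd⁴/(8D³k) = (76.4×10³)(3.5⁴)/(8·25.0³·15) = 6.115 → N_a = 6
Actual rate k = Gd⁴/(8D³·6) = 15.286 N/mm
Working load F = kδ = 15.286·22 = 336.3 N
C = 25.0/3.5 = 7.1429; K_W = (4C−1)/(4C−4)+0.615/C = 1.2082
τ_max = K_W·8FD/(πd³) = 1.2082·499.35 = 603.31 MPa
τ_max ≤ 832 MPa → acceptable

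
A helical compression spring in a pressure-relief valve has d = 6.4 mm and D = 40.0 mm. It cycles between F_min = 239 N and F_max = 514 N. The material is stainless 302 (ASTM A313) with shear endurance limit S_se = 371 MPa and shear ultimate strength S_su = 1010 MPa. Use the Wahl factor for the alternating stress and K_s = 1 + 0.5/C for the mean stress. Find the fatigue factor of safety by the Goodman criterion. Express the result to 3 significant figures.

2.98

C = D/d = 40.0/6.4 = 6.2500; K_W = (4C−1)/(4C−4)+0.615/C = 1.2413; K_s = 1+0.5/C = 1.0800
F_a = (F_max−F_min)/2 = 137.5 N; F_m = (F_max+F_min)/2 = 376.5 N
τ_a = K_W·8F_aD/(πd³) = 1.2413 × 53.427 = 66.317 MPa
τ_m = K_s·8F_mD/(πd³) = 1.0800 × 146.29 = 158 MPa
Goodman: 1/n_f = τ_a/S_se + τ_m/S_su = 66.317/371 + 158/1010 = 0.17875 + 0.15643 = 0.33518
n_f = 1/0.33518 = 2.983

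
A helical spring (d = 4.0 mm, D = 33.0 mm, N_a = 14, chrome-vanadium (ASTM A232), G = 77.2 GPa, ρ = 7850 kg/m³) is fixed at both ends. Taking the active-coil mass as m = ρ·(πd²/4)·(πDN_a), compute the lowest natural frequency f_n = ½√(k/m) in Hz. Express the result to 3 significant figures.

92.6 Hz

k = Gd⁴/(8D³N_a) = (77.2×10³)(4.0⁴)/(8·33.0³·14) = 4.9102 N/mm = 4910.2 N/m
Wire length L = πDN_a = π·33.0·14 = 1451.4 mm
m = ρ·(πd²/4)·L = 7850 × 12.566×10⁻⁶ m² × 1.4514 m = 0.14318 kg
f_n = ½√(k/m) = 0.5·√(4910.2/0.14318) = 0.5·√(34295) = 92.594 Hz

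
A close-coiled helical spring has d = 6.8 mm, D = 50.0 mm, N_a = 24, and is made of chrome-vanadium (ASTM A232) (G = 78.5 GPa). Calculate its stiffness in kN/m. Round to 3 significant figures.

k = Gd⁴/(8D³N_a) = (78.5×10³ × 6.8⁴) / (8 × 50.0³ × 24)
  = 1.67844e+08 / 2.4e+07 = 6.9935 N/mm

6.99 kN/m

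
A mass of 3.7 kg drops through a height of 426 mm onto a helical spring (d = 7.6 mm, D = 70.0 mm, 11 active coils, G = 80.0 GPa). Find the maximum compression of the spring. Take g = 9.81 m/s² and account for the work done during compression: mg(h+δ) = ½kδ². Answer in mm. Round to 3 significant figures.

63.4 mm

k = Gd⁴/(8D³N_a) = (80.0×10³)(7.6⁴)/(8·70.0³·11) = 8.8423 N/mm
W = mg = 3.7 × 9.81 = 36.297 N
½kδ² − Wδ − Wh = 0 → δ = (W + √(W² + 2kWh))/k
δ = (36.297 + √(1317.5 + 273450))/8.8423 = (36.297 + 524.18)/8.8423 = 63.386 mm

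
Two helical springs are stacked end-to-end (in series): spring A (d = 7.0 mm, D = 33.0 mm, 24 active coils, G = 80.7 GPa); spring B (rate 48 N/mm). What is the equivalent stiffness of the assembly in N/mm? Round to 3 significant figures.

k_A = Gd⁴/(8D³N_a) = (80.7×10³)(7.0⁴)/(8·33.0³·24) = 28.082 N/mm
Series: 1/k_eq = 1/28.082 + 1/48 = 0.056444; k_eq = 17.717 N/mm

17.7 N/mm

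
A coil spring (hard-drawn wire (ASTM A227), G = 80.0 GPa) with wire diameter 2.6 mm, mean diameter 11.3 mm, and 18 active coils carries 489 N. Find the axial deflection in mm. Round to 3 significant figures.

27.8 mm

k = Gd⁴/(8D³N_a) = (80.0×10³)(2.6⁴)/(8·11.3³·18) = 17.595 N/mm
δ = F/k = 489 / 17.595 = 27.792 mm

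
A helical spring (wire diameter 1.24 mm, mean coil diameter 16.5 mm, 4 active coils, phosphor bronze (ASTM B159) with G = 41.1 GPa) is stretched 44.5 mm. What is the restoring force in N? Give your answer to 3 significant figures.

30.1 N

k = Gd⁴/(8D³N_a) = (41.1×10³)(1.24⁴)/(8·16.5³·4) = 0.67597 N/mm
F = k·δ = 0.67597 × 44.5 = 30.081 N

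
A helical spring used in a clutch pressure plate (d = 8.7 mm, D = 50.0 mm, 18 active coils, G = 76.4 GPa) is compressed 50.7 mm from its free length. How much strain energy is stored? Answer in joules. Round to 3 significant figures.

k = Gd⁴/(8D³N_a) = (76.4×10³)(8.7⁴)/(8·50.0³·18) = 24.316 N/mm
U = ½kδ² = 0.5 × 24.316 × 50.7² = 31252 N·mm = 31.252 J

31.3 J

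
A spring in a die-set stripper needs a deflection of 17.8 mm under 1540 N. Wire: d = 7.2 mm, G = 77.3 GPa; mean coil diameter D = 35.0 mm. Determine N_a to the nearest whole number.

7

Required rate k = F/δ = 1540/17.8 = 86.517 N/mm
N_a = Gd⁴/(8D³k) = (77.3×10³ × 7.2⁴)/(8 × 35.0³ × 86.517)
    = 2.07735e+08 / 2.96753e+07 = 7 → 7 coils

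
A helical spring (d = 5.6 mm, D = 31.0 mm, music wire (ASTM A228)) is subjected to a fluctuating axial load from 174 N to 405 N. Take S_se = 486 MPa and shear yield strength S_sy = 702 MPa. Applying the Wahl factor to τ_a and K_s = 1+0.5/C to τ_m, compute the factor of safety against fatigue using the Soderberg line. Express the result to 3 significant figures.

C = D/d = 31.0/5.6 = 5.5357; K_W = (4C−1)/(4C−4)+0.615/C = 1.2765; K_s = 1+0.5/C = 1.0903
F_a = (F_max−F_min)/2 = 115.5 N; F_m = (F_max+F_min)/2 = 289.5 N
τ_a = K_W·8F_aD/(πd³) = 1.2765 × 51.918 = 66.271 MPa
τ_m = K_s·8F_mD/(πd³) = 1.0903 × 130.13 = 141.89 MPa
Soderberg: 1/n_f = τ_a/S_se + τ_m/S_sy = 66.271/486 + 141.89/702 = 0.13636 + 0.20212 = 0.33848
n_f = 1/0.33848 = 2.954

2.95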